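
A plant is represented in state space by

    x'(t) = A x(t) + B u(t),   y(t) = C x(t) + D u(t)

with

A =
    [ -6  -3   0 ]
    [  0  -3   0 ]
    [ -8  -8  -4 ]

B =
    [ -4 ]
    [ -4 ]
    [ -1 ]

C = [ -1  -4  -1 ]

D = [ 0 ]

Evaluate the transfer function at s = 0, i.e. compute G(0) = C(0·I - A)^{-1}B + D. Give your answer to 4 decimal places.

2.9167

G(0) = C(-A)^{-1}B + D = -C A^{-1} B + D.
det A = -72, so A^{-1} = (1/-72)·adj(A) = [[-1/6, 1/6, 0], [0, -1/3, 0], [1/3, 1/3, -1/4]]
A^{-1} B = [0, 4/3, -29/12]^T
C A^{-1} B = -35/12
G(0) = D - C A^{-1} B = 0 - (-35/12) = 35/12 ≈ 2.9167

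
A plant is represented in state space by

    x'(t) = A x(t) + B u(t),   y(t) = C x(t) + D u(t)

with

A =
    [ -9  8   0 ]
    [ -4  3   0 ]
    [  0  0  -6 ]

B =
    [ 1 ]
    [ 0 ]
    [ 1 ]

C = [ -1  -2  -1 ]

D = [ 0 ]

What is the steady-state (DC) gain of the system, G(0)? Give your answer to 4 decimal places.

2.0333

G(0) = C(-A)^{-1}B + D = -C A^{-1} B + D.
det A = -30, so A^{-1} = (1/-30)·adj(A) = [[3/5, -8/5, 0], [4/5, -9/5, 0], [0, 0, -1/6]]
A^{-1} B = [3/5, 4/5, -1/6]^T
C A^{-1} B = -61/30
G(0) = D - C A^{-1} B = 0 - (-61/30) = 61/30 ≈ 2.0333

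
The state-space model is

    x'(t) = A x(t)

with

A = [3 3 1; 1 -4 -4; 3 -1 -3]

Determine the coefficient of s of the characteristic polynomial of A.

-19

Expand det(sI - A) for the 3×3 matrix.
p(s) = s^3 + 4s^2 - 19s - 8.
(Check: constant term = det(-A) = (-1)^3 det A = -8; coefficient of s^2 = -tr A = 4.)
The coefficient of s is -19.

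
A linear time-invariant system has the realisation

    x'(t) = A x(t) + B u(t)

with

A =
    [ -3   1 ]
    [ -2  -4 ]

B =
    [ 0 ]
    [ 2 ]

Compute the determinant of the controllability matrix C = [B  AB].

-4

AB = [[2], [-8]]
Controllability matrix C = [B  AB] = [[0, 2], [2, -8]]
det(C) = 0·(-8) - 2·2 = 0 - 4 = -4
Since det(C) ≠ 0, rank(C) = 2 and the system is completely controllable.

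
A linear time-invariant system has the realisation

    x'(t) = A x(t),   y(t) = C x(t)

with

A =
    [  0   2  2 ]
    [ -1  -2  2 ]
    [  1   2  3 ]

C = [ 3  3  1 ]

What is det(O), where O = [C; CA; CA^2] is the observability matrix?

65

CA = [[-2, 2, 15]]
CA^2 = [[13, 22, 45]]
Observability matrix O = [C; CA; CA^2] = [[3, 3, 1], [-2, 2, 15], [13, 22, 45]]
Expanding along the first row, det(O) = 3·(2·45 - 15·22) - 3·((-2)·45 - 15·13) + 1·((-2)·22 - 2·13) = 3·(-240) - 3·(-285) + 1·(-70) = 65
Since det(O) ≠ 0, rank(O) = 3 and the system is completely observable.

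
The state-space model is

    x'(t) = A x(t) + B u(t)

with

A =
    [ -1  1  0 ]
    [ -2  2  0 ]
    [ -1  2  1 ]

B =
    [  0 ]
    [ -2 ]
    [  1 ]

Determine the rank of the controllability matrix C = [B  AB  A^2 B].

3

AB = [[-2], [-4], [-3]]
A^2B = [[-2], [-4], [-9]]
Controllability matrix C = [B  AB  A^2B] = [[0, -2, -2], [-2, -4, -4], [1, -3, -9]]
det(C) = 0·((-4)·(-9) - (-4)·(-3)) - (-2)·((-2)·(-9) - (-4)·1) + (-2)·((-2)·(-3) - (-4)·1) = 0·24 - (-2)·22 + (-2)·10 = 24 ≠ 0, so rank(C) = 3.
rank(C) = 3 = n, so the pair (A, B) is completely controllable.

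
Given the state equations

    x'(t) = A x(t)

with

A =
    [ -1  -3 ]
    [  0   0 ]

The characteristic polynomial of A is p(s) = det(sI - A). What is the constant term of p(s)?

0

For a 2×2 matrix, det(sI - A) = s^2 - (tr A)s + det A.
tr A = -1, det A = 0.
So p(s) = s^2 + s.
The constant term is 0.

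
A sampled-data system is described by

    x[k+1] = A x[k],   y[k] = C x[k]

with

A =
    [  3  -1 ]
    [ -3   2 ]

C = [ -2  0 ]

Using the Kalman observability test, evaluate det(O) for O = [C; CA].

CA = [[-6, 2]]
Observability matrix O = [C; CA] = [[-2, 0], [-6, 2]]
det(O) = (-2)·2 - 0·(-6) = -4 - 0 = -4
Since det(O) ≠ 0, rank(O) = 2 and the system is completely observable.

-4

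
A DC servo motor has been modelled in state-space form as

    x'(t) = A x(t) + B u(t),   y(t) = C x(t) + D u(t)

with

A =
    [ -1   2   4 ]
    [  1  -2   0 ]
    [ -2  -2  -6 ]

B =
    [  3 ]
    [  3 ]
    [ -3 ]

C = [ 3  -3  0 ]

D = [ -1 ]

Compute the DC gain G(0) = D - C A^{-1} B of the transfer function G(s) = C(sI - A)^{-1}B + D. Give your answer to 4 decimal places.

G(0) = C(-A)^{-1}B + D = -C A^{-1} B + D.
det A = -24, so A^{-1} = (1/-24)·adj(A) = [[-1/2, -1/6, -1/3], [-1/4, -7/12, -1/6], [1/4, 1/4, 0]]
A^{-1} B = [-1, -2, 3/2]^T
C A^{-1} B = 3
G(0) = D - C A^{-1} B = -1 - (3) = -4

-4.0000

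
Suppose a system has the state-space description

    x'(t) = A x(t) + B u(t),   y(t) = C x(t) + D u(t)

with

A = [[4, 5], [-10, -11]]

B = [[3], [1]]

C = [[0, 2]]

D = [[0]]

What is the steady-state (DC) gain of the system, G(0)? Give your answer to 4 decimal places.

-11.3333

G(0) = C(-A)^{-1}B + D = -C A^{-1} B + D.
det A = 6, so A^{-1} = (1/6)·adj(A) = [[-11/6, -5/6], [5/3, 2/3]]
A^{-1} B = [-19/3, 17/3]^T
C A^{-1} B = 34/3
G(0) = D - C A^{-1} B = 0 - (34/3) = -34/3 ≈ -11.3333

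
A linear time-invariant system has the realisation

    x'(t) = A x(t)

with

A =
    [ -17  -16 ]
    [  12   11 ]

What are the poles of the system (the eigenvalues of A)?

det(sI - A) = s^2 - (tr A)s + det A, with tr A = (-17) + 11 = -6 and det A = (-17)·11 - (-16)·12 = -187 - (-192) = 5.
So p(s) = det(sI - A) = s^2 + 6s + 5.
Factor s^2 + 6s + 5: two numbers with sum -6 and product 5 are -1 and -5, so s^2 + 6s + 5 = (s + 1)(s + 5).
Hence p(s) = (s + 1) (s + 5), with roots -5, -1.
All eigenvalues have negative real part, so the system is asymptotically stable.

-5, -1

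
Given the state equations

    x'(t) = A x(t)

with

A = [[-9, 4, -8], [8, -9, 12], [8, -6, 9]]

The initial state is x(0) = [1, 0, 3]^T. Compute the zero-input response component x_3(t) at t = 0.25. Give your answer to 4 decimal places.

7.1941

det(sI - A) = s^3 - (tr A)s^2 + (M11 + M22 + M33)s - det A, where Mii is the 2×2 principal minor of A obtained by deleting row i and column i.
tr A = (-9) + (-9) + 9 = -9; M11 = (-9)·9 - 12·(-6) = -81 - (-72) = -9; M22 = (-9)·9 - (-8)·8 = -81 - (-64) = -17; M33 = (-9)·(-9) - 4·8 = 81 - 32 = 49; sum of minors = 23.
det A = (-9)·((-9)·9 - 12·(-6)) - 4·(8·9 - 12·8) + (-8)·(8·(-6) - (-9)·8) = (-9)·(-9) - 4·(-24) + (-8)·24 = -15.
So p(s) = det(sI - A) = s^3 + 9s^2 + 23s + 15.
Rational-root test: any integer root divides 15. Testing small divisors, s = -1 works: p(-1) = -1 + 9 + (-23) + 15 = 0, so (s + 1) is a factor.
Dividing, p(s) = (s + 1)(s^2 + 8s + 15).
Factor s^2 + 8s + 15: two numbers with sum -8 and product 15 are -3 and -5, so s^2 + 8s + 15 = (s + 3)(s + 5).
Hence p(s) = (s + 1) (s + 3) (s + 5), with roots -5, -3, -1.
The eigenvalues -5, -3, -1 are distinct and real, so A is diagonalisable and x(t) = e^{At} x(0) = V diag(e^{λ_i t}) V^{-1} x(0), where the columns of V are the eigenvectors.
λ = -5: A - (-5)I = [[-4, 4, -8], [8, -4, 12], [8, -6, 14]]. v must be orthogonal to every row; (row 1) × (row 2) = [16, -16, -16], so take v_1 = [1, -1, -1]^T.
λ = -3: A - (-3)I = [[-6, 4, -8], [8, -6, 12], [8, -6, 12]]. v must be orthogonal to every row; (row 1) × (row 2) = [0, 8, 4], so take v_2 = [0, 2, 1]^T.
λ = -1: A - (-1)I = [[-8, 4, -8], [8, -8, 12], [8, -6, 10]]. v must be orthogonal to every row; (row 1) × (row 2) = [-16, 32, 32], so take v_3 = [-1, 2, 2]^T.
V = [v_1 v_2 v_3] = [[1, 0, -1], [-1, 2, 2], [-1, 1, 2]] has det V = 1, so V^{-1} = adj(V)/det V = [[2, -1, 2], [0, 1, -1], [1, -1, 2]].
Modal coordinates z(0) = V^{-1} x(0): 2·1 + (-1)·0 + 2·3 = 8; 0·1 + 1·0 + (-1)·3 = -3; 1·1 + (-1)·0 + 2·3 = 7; so z(0) = [8, -3, 7]^T.
x_3(t) = Σ_i (v_i)_3 · z_i(0) · e^{λ_i t} (row 3 of V times the modal terms).
x_3(0.25) = (-1)·8·e^{-5·0.25} + 1·(-3)·e^{-3·0.25} + 2·7·e^{-1·0.25} = (-8)·0.286505 + (-3)·0.472367 + 14·0.778801 = 7.1941.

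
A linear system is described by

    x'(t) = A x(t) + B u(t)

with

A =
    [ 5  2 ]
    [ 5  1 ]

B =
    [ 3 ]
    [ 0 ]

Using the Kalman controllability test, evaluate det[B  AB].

AB = [[15], [15]]
Controllability matrix C = [B  AB] = [[3, 15], [0, 15]]
det(C) = 3·15 - 15·0 = 45 - 0 = 45
Since det(C) ≠ 0, rank(C) = 2 and the system is completely controllable.

45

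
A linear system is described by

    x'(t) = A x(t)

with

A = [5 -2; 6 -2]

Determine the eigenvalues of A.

1, 2

det(sI - A) = s^2 - (tr A)s + det A, with tr A = 5 + (-2) = 3 and det A = 5·(-2) - (-2)·6 = -10 - (-12) = 2.
So p(s) = det(sI - A) = s^2 - 3s + 2.
Factor s^2 - 3s + 2: two numbers with sum 3 and product 2 are 2 and 1, so s^2 - 3s + 2 = (s - 2)(s - 1).
Hence p(s) = (s - 2) (s - 1), with roots 1, 2.
At least one eigenvalue has non-negative real part, so the system is not asymptotically stable.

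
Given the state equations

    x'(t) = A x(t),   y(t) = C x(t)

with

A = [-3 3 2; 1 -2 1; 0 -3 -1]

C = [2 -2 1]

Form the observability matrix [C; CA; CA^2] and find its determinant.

151

CA = [[-8, 7, 1]]
CA^2 = [[31, -41, -10]]
Observability matrix O = [C; CA; CA^2] = [[2, -2, 1], [-8, 7, 1], [31, -41, -10]]
Expanding along the first row, det(O) = 2·(7·(-10) - 1·(-41)) - (-2)·((-8)·(-10) - 1·31) + 1·((-8)·(-41) - 7·31) = 2·(-29) - (-2)·49 + 1·111 = 151
Since det(O) ≠ 0, rank(O) = 3 and the system is completely observable.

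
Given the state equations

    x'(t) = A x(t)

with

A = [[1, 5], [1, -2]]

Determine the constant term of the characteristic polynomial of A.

-7

For a 2×2 matrix, det(sI - A) = s^2 - (tr A)s + det A.
tr A = -1, det A = -7.
So p(s) = s^2 + s - 7.
The constant term is -7.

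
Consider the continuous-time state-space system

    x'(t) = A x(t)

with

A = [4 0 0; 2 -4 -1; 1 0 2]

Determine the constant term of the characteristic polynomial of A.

Expand det(sI - A) for the 3×3 matrix.
p(s) = s^3 - 2s^2 - 16s + 32.
(Check: constant term = det(-A) = (-1)^3 det A = 32; coefficient of s^2 = -tr A = -2.)
The constant term is 32.

32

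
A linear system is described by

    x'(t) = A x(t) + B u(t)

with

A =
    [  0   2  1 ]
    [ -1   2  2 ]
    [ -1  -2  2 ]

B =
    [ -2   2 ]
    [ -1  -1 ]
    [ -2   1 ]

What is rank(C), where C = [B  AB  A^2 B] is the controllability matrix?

3

AB = [[-4, -1], [-4, -2], [0, 2]]
A^2B = [[-8, -2], [-4, 1], [12, 9]]
Controllability matrix C = [B  AB  A^2B] = [[-2, 2, -4, -1, -8, -2], [-1, -1, -4, -2, -4, 1], [-2, 1, 0, 2, 12, 9]]
Take the 3×3 submatrix of C formed by columns 1, 2, 3: [[-2, 2, -4], [-1, -1, -4], [-2, 1, 0]]. Its determinant is (-2)·((-1)·0 - (-4)·1) - 2·((-1)·0 - (-4)·(-2)) + (-4)·((-1)·1 - (-1)·(-2)) = (-2)·4 - 2·(-8) + (-4)·(-3) = 20 ≠ 0.
So rank(C) ≥ 3; since C has 3 rows, rank(C) = 3.
rank(C) = 3 = n, so the pair (A, B) is completely controllable.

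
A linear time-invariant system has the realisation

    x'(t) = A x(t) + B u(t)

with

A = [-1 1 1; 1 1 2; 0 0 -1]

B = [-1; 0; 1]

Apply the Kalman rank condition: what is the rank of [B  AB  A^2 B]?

AB = [[2], [1], [-1]]
A^2B = [[-2], [1], [1]]
Controllability matrix C = [B  AB  A^2B] = [[-1, 2, -2], [0, 1, 1], [1, -1, 1]]
det(C) = (-1)·(1·1 - 1·(-1)) - 2·(0·1 - 1·1) + (-2)·(0·(-1) - 1·1) = (-1)·2 - 2·(-1) + (-2)·(-1) = 2 ≠ 0, so rank(C) = 3.
rank(C) = 3 = n, so the pair (A, B) is completely controllable.

3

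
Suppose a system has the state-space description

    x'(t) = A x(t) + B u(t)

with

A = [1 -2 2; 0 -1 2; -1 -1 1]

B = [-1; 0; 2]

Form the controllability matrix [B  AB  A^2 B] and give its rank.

3

AB = [[3], [4], [3]]
A^2B = [[1], [2], [-4]]
Controllability matrix C = [B  AB  A^2B] = [[-1, 3, 1], [0, 4, 2], [2, 3, -4]]
det(C) = (-1)·(4·(-4) - 2·3) - 3·(0·(-4) - 2·2) + 1·(0·3 - 4·2) = (-1)·(-22) - 3·(-4) + 1·(-8) = 26 ≠ 0, so rank(C) = 3.
rank(C) = 3 = n, so the pair (A, B) is completely controllable.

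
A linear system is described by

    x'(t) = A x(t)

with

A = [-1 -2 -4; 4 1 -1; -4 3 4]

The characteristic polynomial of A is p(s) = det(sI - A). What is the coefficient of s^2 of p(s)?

-4

Expand det(sI - A) for the 3×3 matrix.
p(s) = s^3 - 4s^2 - 6s + 47.
(Check: constant term = det(-A) = (-1)^3 det A = 47; coefficient of s^2 = -tr A = -4.)
The coefficient of s^2 is -4.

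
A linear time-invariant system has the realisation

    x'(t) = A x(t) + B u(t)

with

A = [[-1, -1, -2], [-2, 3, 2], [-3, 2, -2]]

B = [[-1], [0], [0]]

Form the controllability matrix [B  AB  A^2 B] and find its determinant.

40

AB = [[1], [2], [3]]
A^2B = [[-9], [10], [-5]]
Controllability matrix C = [B  AB  A^2B] = [[-1, 1, -9], [0, 2, 10], [0, 3, -5]]
Expanding along the first row, det(C) = (-1)·(2·(-5) - 10·3) - 1·(0·(-5) - 10·0) + (-9)·(0·3 - 2·0) = (-1)·(-40) - 1·0 + (-9)·0 = 40
Since det(C) ≠ 0, rank(C) = 3 and the system is completely controllable.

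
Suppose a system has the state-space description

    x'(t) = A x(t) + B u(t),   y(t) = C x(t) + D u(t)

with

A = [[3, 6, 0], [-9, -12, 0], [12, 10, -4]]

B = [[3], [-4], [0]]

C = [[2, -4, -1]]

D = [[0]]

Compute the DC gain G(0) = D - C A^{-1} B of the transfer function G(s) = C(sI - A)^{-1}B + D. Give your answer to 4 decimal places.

4.7500

G(0) = C(-A)^{-1}B + D = -C A^{-1} B + D.
det A = -72, so A^{-1} = (1/-72)·adj(A) = [[-2/3, -1/3, 0], [1/2, 1/6, 0], [-3/4, -7/12, -1/4]]
A^{-1} B = [-2/3, 5/6, 1/12]^T
C A^{-1} B = -19/4
G(0) = D - C A^{-1} B = 0 - (-19/4) = 19/4 ≈ 4.7500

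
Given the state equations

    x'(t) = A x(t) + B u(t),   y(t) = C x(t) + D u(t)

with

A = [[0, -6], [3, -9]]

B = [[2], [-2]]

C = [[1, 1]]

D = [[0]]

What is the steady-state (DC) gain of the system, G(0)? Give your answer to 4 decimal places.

2.0000

G(0) = C(-A)^{-1}B + D = -C A^{-1} B + D.
det A = 18, so A^{-1} = (1/18)·adj(A) = [[-1/2, 1/3], [-1/6, 0]]
A^{-1} B = [-5/3, -1/3]^T
C A^{-1} B = -2
G(0) = D - C A^{-1} B = 0 - (-2) = 2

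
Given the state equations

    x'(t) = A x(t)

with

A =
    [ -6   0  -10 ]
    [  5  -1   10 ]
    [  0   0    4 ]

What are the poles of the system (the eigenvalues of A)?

-6, -1, 4

det(sI - A) = s^3 - (tr A)s^2 + (M11 + M22 + M33)s - det A, where Mii is the 2×2 principal minor of A obtained by deleting row i and column i.
tr A = (-6) + (-1) + 4 = -3; M11 = (-1)·4 - 10·0 = -4 - 0 = -4; M22 = (-6)·4 - (-10)·0 = -24 - 0 = -24; M33 = (-6)·(-1) - 0·5 = 6 - 0 = 6; sum of minors = -22.
det A = (-6)·((-1)·4 - 10·0) - 0·(5·4 - 10·0) + (-10)·(5·0 - (-1)·0) = (-6)·(-4) - 0·20 + (-10)·0 = 24.
So p(s) = det(sI - A) = s^3 + 3s^2 - 22s - 24.
Rational-root test: any integer root divides -24. Testing small divisors, s = -1 works: p(-1) = -1 + 3 + 22 + (-24) = 0, so (s + 1) is a factor.
Dividing, p(s) = (s + 1)(s^2 + 2s - 24).
Factor s^2 + 2s - 24: two numbers with sum -2 and product -24 are 4 and -6, so s^2 + 2s - 24 = (s - 4)(s + 6).
Hence p(s) = (s - 4) (s + 1) (s + 6), with roots -6, -1, 4.
At least one eigenvalue has non-negative real part, so the system is not asymptotically stable.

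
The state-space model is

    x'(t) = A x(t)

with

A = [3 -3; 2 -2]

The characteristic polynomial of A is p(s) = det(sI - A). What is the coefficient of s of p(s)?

For a 2×2 matrix, det(sI - A) = s^2 - (tr A)s + det A.
tr A = 1, det A = 0.
So p(s) = s^2 - s.
The coefficient of s is -1.

-1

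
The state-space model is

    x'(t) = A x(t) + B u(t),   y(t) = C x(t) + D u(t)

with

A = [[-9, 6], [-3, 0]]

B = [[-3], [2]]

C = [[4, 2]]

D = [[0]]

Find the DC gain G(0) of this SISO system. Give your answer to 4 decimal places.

5.6667

G(0) = C(-A)^{-1}B + D = -C A^{-1} B + D.
det A = 18, so A^{-1} = (1/18)·adj(A) = [[0, -1/3], [1/6, -1/2]]
A^{-1} B = [-2/3, -3/2]^T
C A^{-1} B = -17/3
G(0) = D - C A^{-1} B = 0 - (-17/3) = 17/3 ≈ 5.6667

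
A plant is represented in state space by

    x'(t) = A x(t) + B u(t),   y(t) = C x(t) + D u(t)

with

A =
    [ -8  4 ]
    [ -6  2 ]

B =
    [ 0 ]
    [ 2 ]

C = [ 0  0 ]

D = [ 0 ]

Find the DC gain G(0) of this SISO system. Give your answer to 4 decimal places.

0.0000

G(0) = C(-A)^{-1}B + D = -C A^{-1} B + D.
det A = 8, so A^{-1} = (1/8)·adj(A) = [[1/4, -1/2], [3/4, -1]]
A^{-1} B = [-1, -2]^T
C A^{-1} B = 0
G(0) = D - C A^{-1} B = 0 - (0) = 0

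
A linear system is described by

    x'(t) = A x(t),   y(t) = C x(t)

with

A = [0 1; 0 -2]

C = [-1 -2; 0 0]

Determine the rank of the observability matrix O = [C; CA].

CA = [[0, 3], [0, 0]]
Observability matrix O = [C; CA] = [[-1, -2], [0, 0], [0, 3], [0, 0]]
Take the 2×2 submatrix of O formed by rows 1, 3: [[-1, -2], [0, 3]]. Its determinant is (-1)·3 - (-2)·0 = -3 - 0 = -3 ≠ 0.
So rank(O) ≥ 2; since O has 2 columns, rank(O) = 2.
rank(O) = 2 = n, so the pair (A, C) is completely observable.

2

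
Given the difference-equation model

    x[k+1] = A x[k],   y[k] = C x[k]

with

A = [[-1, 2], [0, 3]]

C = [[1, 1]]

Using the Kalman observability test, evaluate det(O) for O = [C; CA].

CA = [[-1, 5]]
Observability matrix O = [C; CA] = [[1, 1], [-1, 5]]
det(O) = 1·5 - 1·(-1) = 5 - (-1) = 6
Since det(O) ≠ 0, rank(O) = 2 and the system is completely observable.

6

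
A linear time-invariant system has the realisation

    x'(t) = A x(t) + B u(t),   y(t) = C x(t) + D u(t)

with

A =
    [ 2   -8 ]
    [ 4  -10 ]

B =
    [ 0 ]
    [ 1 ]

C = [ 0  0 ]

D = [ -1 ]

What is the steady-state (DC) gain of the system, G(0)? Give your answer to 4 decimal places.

-1.0000

G(0) = C(-A)^{-1}B + D = -C A^{-1} B + D.
det A = 12, so A^{-1} = (1/12)·adj(A) = [[-5/6, 2/3], [-1/3, 1/6]]
A^{-1} B = [2/3, 1/6]^T
C A^{-1} B = 0
G(0) = D - C A^{-1} B = -1 - (0) = -1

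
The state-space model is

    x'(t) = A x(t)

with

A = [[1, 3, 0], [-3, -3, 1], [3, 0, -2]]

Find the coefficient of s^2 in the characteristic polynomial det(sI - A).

4

Expand det(sI - A) for the 3×3 matrix.
p(s) = s^3 + 4s^2 + 10s + 3.
(Check: constant term = det(-A) = (-1)^3 det A = 3; coefficient of s^2 = -tr A = 4.)
The coefficient of s^2 is 4.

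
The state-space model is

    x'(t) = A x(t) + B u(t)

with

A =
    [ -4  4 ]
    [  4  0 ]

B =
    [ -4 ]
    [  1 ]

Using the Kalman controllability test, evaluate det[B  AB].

44

AB = [[20], [-16]]
Controllability matrix C = [B  AB] = [[-4, 20], [1, -16]]
det(C) = (-4)·(-16) - 20·1 = 64 - 20 = 44
Since det(C) ≠ 0, rank(C) = 2 and the system is completely controllable.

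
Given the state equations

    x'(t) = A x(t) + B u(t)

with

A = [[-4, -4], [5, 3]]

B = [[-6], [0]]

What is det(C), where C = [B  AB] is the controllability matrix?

AB = [[24], [-30]]
Controllability matrix C = [B  AB] = [[-6, 24], [0, -30]]
det(C) = (-6)·(-30) - 24·0 = 180 - 0 = 180
Since det(C) ≠ 0, rank(C) = 2 and the system is completely controllable.

180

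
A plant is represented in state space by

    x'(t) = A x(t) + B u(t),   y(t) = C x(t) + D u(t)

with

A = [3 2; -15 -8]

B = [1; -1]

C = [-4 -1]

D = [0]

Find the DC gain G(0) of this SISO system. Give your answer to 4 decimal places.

G(0) = C(-A)^{-1}B + D = -C A^{-1} B + D.
det A = 6, so A^{-1} = (1/6)·adj(A) = [[-4/3, -1/3], [5/2, 1/2]]
A^{-1} B = [-1, 2]^T
C A^{-1} B = 2
G(0) = D - C A^{-1} B = 0 - (2) = -2

-2.0000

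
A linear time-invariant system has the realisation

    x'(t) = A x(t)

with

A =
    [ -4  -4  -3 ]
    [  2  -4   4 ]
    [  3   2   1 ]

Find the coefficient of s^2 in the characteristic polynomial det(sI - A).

Expand det(sI - A) for the 3×3 matrix.
p(s) = s^3 + 7s^2 + 17s + 40.
(Check: constant term = det(-A) = (-1)^3 det A = 40; coefficient of s^2 = -tr A = 7.)
The coefficient of s^2 is 7.

7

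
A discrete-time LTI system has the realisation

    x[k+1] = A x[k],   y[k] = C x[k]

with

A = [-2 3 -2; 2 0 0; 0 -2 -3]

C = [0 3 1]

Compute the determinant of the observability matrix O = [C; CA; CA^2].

310

CA = [[6, -2, -3]]
CA^2 = [[-16, 24, -3]]
Observability matrix O = [C; CA; CA^2] = [[0, 3, 1], [6, -2, -3], [-16, 24, -3]]
Expanding along the first row, det(O) = 0·((-2)·(-3) - (-3)·24) - 3·(6·(-3) - (-3)·(-16)) + 1·(6·24 - (-2)·(-16)) = 0·78 - 3·(-66) + 1·112 = 310
Since det(O) ≠ 0, rank(O) = 3 and the system is completely observable.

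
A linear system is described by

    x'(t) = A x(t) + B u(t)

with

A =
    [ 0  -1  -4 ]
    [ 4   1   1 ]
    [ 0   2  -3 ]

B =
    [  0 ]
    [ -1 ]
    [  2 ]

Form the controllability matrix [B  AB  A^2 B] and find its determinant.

AB = [[-7], [1], [-8]]
A^2B = [[31], [-35], [26]]
Controllability matrix C = [B  AB  A^2B] = [[0, -7, 31], [-1, 1, -35], [2, -8, 26]]
Expanding along the first row, det(C) = 0·(1·26 - (-35)·(-8)) - (-7)·((-1)·26 - (-35)·2) + 31·((-1)·(-8) - 1·2) = 0·(-254) - (-7)·44 + 31·6 = 494
Since det(C) ≠ 0, rank(C) = 3 and the system is completely controllable.

494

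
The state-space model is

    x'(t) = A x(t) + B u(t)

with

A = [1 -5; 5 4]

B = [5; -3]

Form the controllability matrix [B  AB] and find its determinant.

125

AB = [[20], [13]]
Controllability matrix C = [B  AB] = [[5, 20], [-3, 13]]
det(C) = 5·13 - 20·(-3) = 65 - (-60) = 125
Since det(C) ≠ 0, rank(C) = 2 and the system is completely controllable.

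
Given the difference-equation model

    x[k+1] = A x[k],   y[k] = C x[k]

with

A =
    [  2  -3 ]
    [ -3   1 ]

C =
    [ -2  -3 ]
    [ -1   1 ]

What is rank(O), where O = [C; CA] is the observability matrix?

2

CA = [[5, 3], [-5, 4]]
Observability matrix O = [C; CA] = [[-2, -3], [-1, 1], [5, 3], [-5, 4]]
Take the 2×2 submatrix of O formed by rows 1, 2: [[-2, -3], [-1, 1]]. Its determinant is (-2)·1 - (-3)·(-1) = -2 - 3 = -5 ≠ 0.
So rank(O) ≥ 2; since O has 2 columns, rank(O) = 2.
rank(O) = 2 = n, so the pair (A, C) is completely observable.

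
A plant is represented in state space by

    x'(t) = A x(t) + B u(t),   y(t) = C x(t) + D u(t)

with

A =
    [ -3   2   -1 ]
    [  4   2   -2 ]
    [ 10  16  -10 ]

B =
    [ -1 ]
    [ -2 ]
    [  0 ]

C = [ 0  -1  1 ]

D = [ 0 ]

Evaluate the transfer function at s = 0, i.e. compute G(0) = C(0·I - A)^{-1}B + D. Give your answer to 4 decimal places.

-2.0000

G(0) = C(-A)^{-1}B + D = -C A^{-1} B + D.
det A = -40, so A^{-1} = (1/-40)·adj(A) = [[-3/10, -1/10, 1/20], [-1/2, -1, 1/4], [-11/10, -17/10, 7/20]]
A^{-1} B = [1/2, 5/2, 9/2]^T
C A^{-1} B = 2
G(0) = D - C A^{-1} B = 0 - (2) = -2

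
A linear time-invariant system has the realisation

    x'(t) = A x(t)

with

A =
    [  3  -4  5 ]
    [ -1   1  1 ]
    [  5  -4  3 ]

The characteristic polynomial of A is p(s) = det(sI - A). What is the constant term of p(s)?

16

Expand det(sI - A) for the 3×3 matrix.
p(s) = s^3 - 7s^2 - 10s + 16.
(Check: constant term = det(-A) = (-1)^3 det A = 16; coefficient of s^2 = -tr A = -7.)
The constant term is 16.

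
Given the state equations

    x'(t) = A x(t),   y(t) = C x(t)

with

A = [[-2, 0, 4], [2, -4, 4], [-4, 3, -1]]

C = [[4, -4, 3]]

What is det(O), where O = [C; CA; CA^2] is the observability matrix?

522

CA = [[-28, 25, -3]]
CA^2 = [[118, -109, -9]]
Observability matrix O = [C; CA; CA^2] = [[4, -4, 3], [-28, 25, -3], [118, -109, -9]]
Expanding along the first row, det(O) = 4·(25·(-9) - (-3)·(-109)) - (-4)·((-28)·(-9) - (-3)·118) + 3·((-28)·(-109) - 25·118) = 4·(-552) - (-4)·606 + 3·102 = 522
Since det(O) ≠ 0, rank(O) = 3 and the system is completely observable.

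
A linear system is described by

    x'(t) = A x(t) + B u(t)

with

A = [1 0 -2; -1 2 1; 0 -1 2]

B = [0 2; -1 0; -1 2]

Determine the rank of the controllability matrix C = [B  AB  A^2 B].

AB = [[2, -2], [-3, 0], [-1, 4]]
A^2B = [[4, -10], [-9, 6], [1, 8]]
Controllability matrix C = [B  AB  A^2B] = [[0, 2, 2, -2, 4, -10], [-1, 0, -3, 0, -9, 6], [-1, 2, -1, 4, 1, 8]]
Take the 3×3 submatrix of C formed by columns 1, 2, 4: [[0, 2, -2], [-1, 0, 0], [-1, 2, 4]]. Its determinant is 0·(0·4 - 0·2) - 2·((-1)·4 - 0·(-1)) + (-2)·((-1)·2 - 0·(-1)) = 0·0 - 2·(-4) + (-2)·(-2) = 12 ≠ 0.
So rank(C) ≥ 3; since C has 3 rows, rank(C) = 3.
rank(C) = 3 = n, so the pair (A, B) is completely controllable.

3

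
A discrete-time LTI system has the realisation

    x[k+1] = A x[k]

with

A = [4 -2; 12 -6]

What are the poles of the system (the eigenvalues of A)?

det(zI - A) = z^2 - (tr A)z + det A, with tr A = 4 + (-6) = -2 and det A = 4·(-6) - (-2)·12 = -24 - (-24) = 0.
So p(z) = det(zI - A) = z^2 + 2z.
Factor z^2 + 2z: two numbers with sum -2 and product 0 are 0 and -2, so z^2 + 2z = z(z + 2).
Hence p(z) = z (z + 2), with roots -2, 0.

-2, 0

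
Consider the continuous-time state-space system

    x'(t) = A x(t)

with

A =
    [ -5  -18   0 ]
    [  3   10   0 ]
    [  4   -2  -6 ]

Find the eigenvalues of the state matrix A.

-6, 1, 4

det(sI - A) = s^3 - (tr A)s^2 + (M11 + M22 + M33)s - det A, where Mii is the 2×2 principal minor of A obtained by deleting row i and column i.
tr A = (-5) + 10 + (-6) = -1; M11 = 10·(-6) - 0·(-2) = -60 - 0 = -60; M22 = (-5)·(-6) - 0·4 = 30 - 0 = 30; M33 = (-5)·10 - (-18)·3 = -50 - (-54) = 4; sum of minors = -26.
det A = (-5)·(10·(-6) - 0·(-2)) - (-18)·(3·(-6) - 0·4) + 0·(3·(-2) - 10·4) = (-5)·(-60) - (-18)·(-18) + 0·(-46) = -24.
So p(s) = det(sI - A) = s^3 + s^2 - 26s + 24.
Rational-root test: any integer root divides 24. Testing small divisors, s = 1 works: p(1) = 1 + 1 + (-26) + 24 = 0, so (s - 1) is a factor.
Dividing, p(s) = (s - 1)(s^2 + 2s - 24).
Factor s^2 + 2s - 24: two numbers with sum -2 and product -24 are 4 and -6, so s^2 + 2s - 24 = (s - 4)(s + 6).
Hence p(s) = (s - 4) (s - 1) (s + 6), with roots -6, 1, 4.
At least one eigenvalue has non-negative real part, so the system is not asymptotically stable.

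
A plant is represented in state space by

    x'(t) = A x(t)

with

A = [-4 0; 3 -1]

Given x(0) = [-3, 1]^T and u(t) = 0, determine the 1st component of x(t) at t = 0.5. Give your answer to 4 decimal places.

-0.4060

det(sI - A) = s^2 - (tr A)s + det A, with tr A = (-4) + (-1) = -5 and det A = (-4)·(-1) - 0·3 = 4 - 0 = 4.
So p(s) = det(sI - A) = s^2 + 5s + 4.
Factor s^2 + 5s + 4: two numbers with sum -5 and product 4 are -1 and -4, so s^2 + 5s + 4 = (s + 1)(s + 4).
Hence p(s) = (s + 1) (s + 4), with roots -4, -1.
The eigenvalues -4, -1 are distinct and real, so A is diagonalisable and x(t) = e^{At} x(0) = V diag(e^{λ_i t}) V^{-1} x(0), where the columns of V are the eigenvectors.
λ = -4: A - (-4)I = [[0, 0], [3, 3]]. Row 2 gives 3·v1 + 3·v2 = 0, so take v_1 = [1, -1]^T.
λ = -1: A - (-1)I = [[-3, 0], [3, 0]]. Row 1 gives (-3)·v1 + 0·v2 = 0, so take v_2 = [0, 1]^T.
V = [v_1 v_2] = [[1, 0], [-1, 1]] has det V = 1, so V^{-1} = adj(V)/det V = [[1, 0], [1, 1]].
Modal coordinates z(0) = V^{-1} x(0): 1·(-3) + 0·1 = -3; 1·(-3) + 1·1 = -2; so z(0) = [-3, -2]^T.
x_1(t) = Σ_i (v_i)_1 · z_i(0) · e^{λ_i t} (row 1 of V times the modal terms).
x_1(0.5) = 1·(-3)·e^{-4·0.5} + 0·(-2)·e^{-1·0.5} = (-3)·0.135335 + 0·0.606531 = -0.4060.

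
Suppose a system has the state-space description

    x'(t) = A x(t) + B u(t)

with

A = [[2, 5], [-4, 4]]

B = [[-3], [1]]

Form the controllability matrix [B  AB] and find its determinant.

AB = [[-1], [16]]
Controllability matrix C = [B  AB] = [[-3, -1], [1, 16]]
det(C) = (-3)·16 - (-1)·1 = -48 - (-1) = -47
Since det(C) ≠ 0, rank(C) = 2 and the system is completely controllable.

-47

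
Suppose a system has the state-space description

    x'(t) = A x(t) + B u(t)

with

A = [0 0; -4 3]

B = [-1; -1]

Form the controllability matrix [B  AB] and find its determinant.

AB = [[0], [1]]
Controllability matrix C = [B  AB] = [[-1, 0], [-1, 1]]
det(C) = (-1)·1 - 0·(-1) = -1 - 0 = -1
Since det(C) ≠ 0, rank(C) = 2 and the system is completely controllable.

-1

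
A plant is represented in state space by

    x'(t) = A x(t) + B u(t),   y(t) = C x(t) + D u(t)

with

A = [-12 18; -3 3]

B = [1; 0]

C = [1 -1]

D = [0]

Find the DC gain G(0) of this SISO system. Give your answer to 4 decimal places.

0.0000

G(0) = C(-A)^{-1}B + D = -C A^{-1} B + D.
det A = 18, so A^{-1} = (1/18)·adj(A) = [[1/6, -1], [1/6, -2/3]]
A^{-1} B = [1/6, 1/6]^T
C A^{-1} B = 0
G(0) = D - C A^{-1} B = 0 - (0) = 0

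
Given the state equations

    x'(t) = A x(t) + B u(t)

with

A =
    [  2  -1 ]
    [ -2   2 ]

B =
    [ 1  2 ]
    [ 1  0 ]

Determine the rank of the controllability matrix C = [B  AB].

2

AB = [[1, 4], [0, -4]]
Controllability matrix C = [B  AB] = [[1, 2, 1, 4], [1, 0, 0, -4]]
Take the 2×2 submatrix of C formed by columns 1, 2: [[1, 2], [1, 0]]. Its determinant is 1·0 - 2·1 = 0 - 2 = -2 ≠ 0.
So rank(C) ≥ 2; since C has 2 rows, rank(C) = 2.
rank(C) = 2 = n, so the pair (A, B) is completely controllable.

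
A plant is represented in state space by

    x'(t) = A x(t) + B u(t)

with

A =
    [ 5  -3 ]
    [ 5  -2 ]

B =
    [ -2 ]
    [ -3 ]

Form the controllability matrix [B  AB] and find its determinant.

AB = [[-1], [-4]]
Controllability matrix C = [B  AB] = [[-2, -1], [-3, -4]]
det(C) = (-2)·(-4) - (-1)·(-3) = 8 - 3 = 5
Since det(C) ≠ 0, rank(C) = 2 and the system is completely controllable.

5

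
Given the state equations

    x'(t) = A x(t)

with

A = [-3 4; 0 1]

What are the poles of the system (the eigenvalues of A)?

det(sI - A) = s^2 - (tr A)s + det A, with tr A = (-3) + 1 = -2 and det A = (-3)·1 - 4·0 = -3 - 0 = -3.
So p(s) = det(sI - A) = s^2 + 2s - 3.
Factor s^2 + 2s - 3: two numbers with sum -2 and product -3 are 1 and -3, so s^2 + 2s - 3 = (s - 1)(s + 3).
Hence p(s) = (s - 1) (s + 3), with roots -3, 1.
At least one eigenvalue has non-negative real part, so the system is not asymptotically stable.

-3, 1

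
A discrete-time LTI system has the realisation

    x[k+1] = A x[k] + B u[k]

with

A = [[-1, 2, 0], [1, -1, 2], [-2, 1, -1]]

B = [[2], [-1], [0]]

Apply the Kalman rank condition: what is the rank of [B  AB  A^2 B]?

3

AB = [[-4], [3], [-5]]
A^2B = [[10], [-17], [16]]
Controllability matrix C = [B  AB  A^2B] = [[2, -4, 10], [-1, 3, -17], [0, -5, 16]]
det(C) = 2·(3·16 - (-17)·(-5)) - (-4)·((-1)·16 - (-17)·0) + 10·((-1)·(-5) - 3·0) = 2·(-37) - (-4)·(-16) + 10·5 = -88 ≠ 0, so rank(C) = 3.
rank(C) = 3 = n, so the pair (A, B) is completely controllable.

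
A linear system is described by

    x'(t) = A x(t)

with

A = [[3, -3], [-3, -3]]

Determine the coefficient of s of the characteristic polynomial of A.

0

For a 2×2 matrix, det(sI - A) = s^2 - (tr A)s + det A.
tr A = 0, det A = -18.
So p(s) = s^2 - 18.
The coefficient of s is 0.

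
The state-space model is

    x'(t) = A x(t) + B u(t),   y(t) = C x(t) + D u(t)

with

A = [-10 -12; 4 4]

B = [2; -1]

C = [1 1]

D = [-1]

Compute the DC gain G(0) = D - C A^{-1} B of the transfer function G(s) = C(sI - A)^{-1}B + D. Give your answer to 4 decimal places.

-0.7500

G(0) = C(-A)^{-1}B + D = -C A^{-1} B + D.
det A = 8, so A^{-1} = (1/8)·adj(A) = [[1/2, 3/2], [-1/2, -5/4]]
A^{-1} B = [-1/2, 1/4]^T
C A^{-1} B = -1/4
G(0) = D - C A^{-1} B = -1 - (-1/4) = -3/4 ≈ -0.7500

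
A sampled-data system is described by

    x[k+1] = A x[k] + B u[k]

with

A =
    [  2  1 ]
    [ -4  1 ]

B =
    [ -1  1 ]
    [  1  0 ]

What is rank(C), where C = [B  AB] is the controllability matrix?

AB = [[-1, 2], [5, -4]]
Controllability matrix C = [B  AB] = [[-1, 1, -1, 2], [1, 0, 5, -4]]
Take the 2×2 submatrix of C formed by columns 1, 2: [[-1, 1], [1, 0]]. Its determinant is (-1)·0 - 1·1 = 0 - 1 = -1 ≠ 0.
So rank(C) ≥ 2; since C has 2 rows, rank(C) = 2.
rank(C) = 2 = n, so the pair (A, B) is completely controllable.

2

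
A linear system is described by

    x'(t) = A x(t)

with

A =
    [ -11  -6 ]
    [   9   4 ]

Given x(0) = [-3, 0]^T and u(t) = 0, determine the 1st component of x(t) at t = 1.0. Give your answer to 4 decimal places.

0.7514

det(sI - A) = s^2 - (tr A)s + det A, with tr A = (-11) + 4 = -7 and det A = (-11)·4 - (-6)·9 = -44 - (-54) = 10.
So p(s) = det(sI - A) = s^2 + 7s + 10.
Factor s^2 + 7s + 10: two numbers with sum -7 and product 10 are -2 and -5, so s^2 + 7s + 10 = (s + 2)(s + 5).
Hence p(s) = (s + 2) (s + 5), with roots -5, -2.
The eigenvalues -5, -2 are distinct and real, so A is diagonalisable and x(t) = e^{At} x(0) = V diag(e^{λ_i t}) V^{-1} x(0), where the columns of V are the eigenvectors.
λ = -5: A - (-5)I = [[-6, -6], [9, 9]]. Row 1 gives (-6)·v1 + (-6)·v2 = 0, so take v_1 = [1, -1]^T.
λ = -2: A - (-2)I = [[-9, -6], [9, 6]]. Row 1 gives (-9)·v1 + (-6)·v2 = 0, so take v_2 = [-2, 3]^T.
V = [v_1 v_2] = [[1, -2], [-1, 3]] has det V = 1, so V^{-1} = adj(V)/det V = [[3, 2], [1, 1]].
Modal coordinates z(0) = V^{-1} x(0): 3·(-3) + 2·0 = -9; 1·(-3) + 1·0 = -3; so z(0) = [-9, -3]^T.
x_1(t) = Σ_i (v_i)_1 · z_i(0) · e^{λ_i t} (row 1 of V times the modal terms).
x_1(1.0) = 1·(-9)·e^{-5·1.0} + (-2)·(-3)·e^{-2·1.0} = (-9)·0.006738 + 6·0.135335 = 0.7514.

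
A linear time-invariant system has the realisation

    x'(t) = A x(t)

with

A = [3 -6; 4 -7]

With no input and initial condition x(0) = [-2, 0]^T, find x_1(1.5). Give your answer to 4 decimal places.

-1.2943

det(sI - A) = s^2 - (tr A)s + det A, with tr A = 3 + (-7) = -4 and det A = 3·(-7) - (-6)·4 = -21 - (-24) = 3.
So p(s) = det(sI - A) = s^2 + 4s + 3.
Factor s^2 + 4s + 3: two numbers with sum -4 and product 3 are -1 and -3, so s^2 + 4s + 3 = (s + 1)(s + 3).
Hence p(s) = (s + 1) (s + 3), with roots -3, -1.
The eigenvalues -3, -1 are distinct and real, so A is diagonalisable and x(t) = e^{At} x(0) = V diag(e^{λ_i t}) V^{-1} x(0), where the columns of V are the eigenvectors.
λ = -3: A - (-3)I = [[6, -6], [4, -4]]. Row 1 gives 6·v1 + (-6)·v2 = 0, so take v_1 = [1, 1]^T.
λ = -1: A - (-1)I = [[4, -6], [4, -6]]. Row 1 gives 4·v1 + (-6)·v2 = 0, so take v_2 = [-3, -2]^T.
V = [v_1 v_2] = [[1, -3], [1, -2]] has det V = 1, so V^{-1} = adj(V)/det V = [[-2, 3], [-1, 1]].
Modal coordinates z(0) = V^{-1} x(0): (-2)·(-2) + 3·0 = 4; (-1)·(-2) + 1·0 = 2; so z(0) = [4, 2]^T.
x_1(t) = Σ_i (v_i)_1 · z_i(0) · e^{λ_i t} (row 1 of V times the modal terms).
x_1(1.5) = 1·4·e^{-3·1.5} + (-3)·2·e^{-1·1.5} = 4·0.011109 + (-6)·0.223130 = -1.2943.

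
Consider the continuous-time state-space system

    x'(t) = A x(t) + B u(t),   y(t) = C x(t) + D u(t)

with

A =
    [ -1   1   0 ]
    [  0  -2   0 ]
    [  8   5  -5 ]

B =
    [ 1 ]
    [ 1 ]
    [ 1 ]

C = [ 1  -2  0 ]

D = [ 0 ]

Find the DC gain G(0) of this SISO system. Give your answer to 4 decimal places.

0.5000

G(0) = C(-A)^{-1}B + D = -C A^{-1} B + D.
det A = -10, so A^{-1} = (1/-10)·adj(A) = [[-1, -1/2, 0], [0, -1/2, 0], [-8/5, -13/10, -1/5]]
A^{-1} B = [-3/2, -1/2, -31/10]^T
C A^{-1} B = -1/2
G(0) = D - C A^{-1} B = 0 - (-1/2) = 1/2 ≈ 0.5000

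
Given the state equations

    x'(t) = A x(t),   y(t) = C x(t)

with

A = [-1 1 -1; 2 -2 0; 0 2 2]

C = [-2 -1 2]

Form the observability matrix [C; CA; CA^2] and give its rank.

CA = [[0, 4, 6]]
CA^2 = [[8, 4, 12]]
Observability matrix O = [C; CA; CA^2] = [[-2, -1, 2], [0, 4, 6], [8, 4, 12]]
det(O) = (-2)·(4·12 - 6·4) - (-1)·(0·12 - 6·8) + 2·(0·4 - 4·8) = (-2)·24 - (-1)·(-48) + 2·(-32) = -160 ≠ 0, so rank(O) = 3.
rank(O) = 3 = n, so the pair (A, C) is completely observable.

3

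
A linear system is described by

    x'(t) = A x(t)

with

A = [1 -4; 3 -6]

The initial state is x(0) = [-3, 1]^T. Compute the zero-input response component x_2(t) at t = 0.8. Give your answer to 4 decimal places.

-1.2434

det(sI - A) = s^2 - (tr A)s + det A, with tr A = 1 + (-6) = -5 and det A = 1·(-6) - (-4)·3 = -6 - (-12) = 6.
So p(s) = det(sI - A) = s^2 + 5s + 6.
Factor s^2 + 5s + 6: two numbers with sum -5 and product 6 are -2 and -3, so s^2 + 5s + 6 = (s + 2)(s + 3).
Hence p(s) = (s + 2) (s + 3), with roots -3, -2.
The eigenvalues -3, -2 are distinct and real, so A is diagonalisable and x(t) = e^{At} x(0) = V diag(e^{λ_i t}) V^{-1} x(0), where the columns of V are the eigenvectors.
λ = -3: A - (-3)I = [[4, -4], [3, -3]]. Row 1 gives 4·v1 + (-4)·v2 = 0, so take v_1 = [1, 1]^T.
λ = -2: A - (-2)I = [[3, -4], [3, -4]]. Row 1 gives 3·v1 + (-4)·v2 = 0, so take v_2 = [-4, -3]^T.
V = [v_1 v_2] = [[1, -4], [1, -3]] has det V = 1, so V^{-1} = adj(V)/det V = [[-3, 4], [-1, 1]].
Modal coordinates z(0) = V^{-1} x(0): (-3)·(-3) + 4·1 = 13; (-1)·(-3) + 1·1 = 4; so z(0) = [13, 4]^T.
x_2(t) = Σ_i (v_i)_2 · z_i(0) · e^{λ_i t} (row 2 of V times the modal terms).
x_2(0.8) = 1·13·e^{-3·0.8} + (-3)·4·e^{-2·0.8} = 13·0.090718 + (-12)·0.201897 = -1.2434.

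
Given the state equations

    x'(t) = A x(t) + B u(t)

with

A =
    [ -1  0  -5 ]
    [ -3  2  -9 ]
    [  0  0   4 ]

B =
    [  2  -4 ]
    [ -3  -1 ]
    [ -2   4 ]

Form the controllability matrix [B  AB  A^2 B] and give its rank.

AB = [[8, -16], [6, -26], [-8, 16]]
A^2B = [[32, -64], [60, -148], [-32, 64]]
Controllability matrix C = [B  AB  A^2B] = [[2, -4, 8, -16, 32, -64], [-3, -1, 6, -26, 60, -148], [-2, 4, -8, 16, -32, 64]]
The rows r1, r2, r3 of C are linearly dependent: r1 + r3 = 0 (check each entry), so rank(C) ≤ 2.
The 2×2 minor from rows 1, 2, columns 1, 2 is 2·(-1) - (-4)·(-3) = -2 - 12 = -14 ≠ 0, so rank(C) = 2.
rank(C) = 2 < n = 3, so the pair (A, B) is not completely controllable.

2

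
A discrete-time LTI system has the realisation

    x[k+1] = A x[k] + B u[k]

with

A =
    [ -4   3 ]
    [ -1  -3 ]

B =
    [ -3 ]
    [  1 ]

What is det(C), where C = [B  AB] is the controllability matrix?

-15

AB = [[15], [0]]
Controllability matrix C = [B  AB] = [[-3, 15], [1, 0]]
det(C) = (-3)·0 - 15·1 = 0 - 15 = -15
Since det(C) ≠ 0, rank(C) = 2 and the system is completely controllable.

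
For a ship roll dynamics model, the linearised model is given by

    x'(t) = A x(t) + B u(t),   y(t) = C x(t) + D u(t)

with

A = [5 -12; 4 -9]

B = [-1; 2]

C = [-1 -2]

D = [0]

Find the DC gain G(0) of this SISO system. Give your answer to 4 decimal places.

20.3333

G(0) = C(-A)^{-1}B + D = -C A^{-1} B + D.
det A = 3, so A^{-1} = (1/3)·adj(A) = [[-3, 4], [-4/3, 5/3]]
A^{-1} B = [11, 14/3]^T
C A^{-1} B = -61/3
G(0) = D - C A^{-1} B = 0 - (-61/3) = 61/3 ≈ 20.3333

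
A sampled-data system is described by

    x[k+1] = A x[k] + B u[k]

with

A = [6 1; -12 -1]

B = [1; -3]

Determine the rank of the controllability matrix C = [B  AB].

1

AB = [[3], [-9]]
Controllability matrix C = [B  AB] = [[1, 3], [-3, -9]]
Every column of C is a scalar multiple of column 1 = [1, -3] (multipliers 1, 3), so the columns span a one-dimensional space.
C ≠ 0, hence rank(C) = 1.
rank(C) = 1 < n = 2, so the pair (A, B) is not completely controllable.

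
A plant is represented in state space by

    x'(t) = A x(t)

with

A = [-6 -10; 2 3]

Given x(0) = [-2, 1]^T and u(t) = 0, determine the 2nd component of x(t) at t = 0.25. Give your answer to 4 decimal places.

det(sI - A) = s^2 - (tr A)s + det A, with tr A = (-6) + 3 = -3 and det A = (-6)·3 - (-10)·2 = -18 - (-20) = 2.
So p(s) = det(sI - A) = s^2 + 3s + 2.
Factor s^2 + 3s + 2: two numbers with sum -3 and product 2 are -1 and -2, so s^2 + 3s + 2 = (s + 1)(s + 2).
Hence p(s) = (s + 1) (s + 2), with roots -2, -1.
The eigenvalues -2, -1 are distinct and real, so A is diagonalisable and x(t) = e^{At} x(0) = V diag(e^{λ_i t}) V^{-1} x(0), where the columns of V are the eigenvectors.
λ = -2: A - (-2)I = [[-4, -10], [2, 5]]. Row 1 gives (-4)·v1 + (-10)·v2 = 0, so take v_1 = [5, -2]^T.
λ = -1: A - (-1)I = [[-5, -10], [2, 4]]. Row 1 gives (-5)·v1 + (-10)·v2 = 0, so take v_2 = [2, -1]^T.
V = [v_1 v_2] = [[5, 2], [-2, -1]] has det V = -1, so V^{-1} = adj(V)/det V = [[1, 2], [-2, -5]].
Modal coordinates z(0) = V^{-1} x(0): 1·(-2) + 2·1 = 0; (-2)·(-2) + (-5)·1 = -1; so z(0) = [0, -1]^T.
x_2(t) = Σ_i (v_i)_2 · z_i(0) · e^{λ_i t} (row 2 of V times the modal terms).
x_2(0.25) = (-2)·0·e^{-2·0.25} + (-1)·(-1)·e^{-1·0.25} = 0·0.606531 + 1·0.778801 = 0.7788.

0.7788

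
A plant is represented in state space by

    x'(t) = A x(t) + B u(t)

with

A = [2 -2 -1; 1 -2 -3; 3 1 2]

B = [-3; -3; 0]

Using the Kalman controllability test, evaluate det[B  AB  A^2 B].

AB = [[0], [3], [-12]]
A^2B = [[6], [30], [-21]]
Controllability matrix C = [B  AB  A^2B] = [[-3, 0, 6], [-3, 3, 30], [0, -12, -21]]
Expanding along the first row, det(C) = (-3)·(3·(-21) - 30·(-12)) - 0·((-3)·(-21) - 30·0) + 6·((-3)·(-12) - 3·0) = (-3)·297 - 0·63 + 6·36 = -675
Since det(C) ≠ 0, rank(C) = 3 and the system is completely controllable.

-675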